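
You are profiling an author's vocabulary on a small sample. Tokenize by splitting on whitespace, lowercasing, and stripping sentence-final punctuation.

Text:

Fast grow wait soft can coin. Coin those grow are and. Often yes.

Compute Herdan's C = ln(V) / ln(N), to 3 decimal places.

N = 13, V = 11.
ln(V) = 2.397895, ln(N) = 2.564949
C = 2.397895 / 2.564949 = 0.935

0.935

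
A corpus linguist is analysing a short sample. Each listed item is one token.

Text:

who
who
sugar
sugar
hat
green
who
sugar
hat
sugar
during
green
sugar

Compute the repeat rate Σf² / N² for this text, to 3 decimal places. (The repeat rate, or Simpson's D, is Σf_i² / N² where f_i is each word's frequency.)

0.254

Frequencies: sugar:5, who:3, hat:2, green:2, during:1
Σf² = 43; N² = 169
Repeat rate = 43 / 169 = 0.254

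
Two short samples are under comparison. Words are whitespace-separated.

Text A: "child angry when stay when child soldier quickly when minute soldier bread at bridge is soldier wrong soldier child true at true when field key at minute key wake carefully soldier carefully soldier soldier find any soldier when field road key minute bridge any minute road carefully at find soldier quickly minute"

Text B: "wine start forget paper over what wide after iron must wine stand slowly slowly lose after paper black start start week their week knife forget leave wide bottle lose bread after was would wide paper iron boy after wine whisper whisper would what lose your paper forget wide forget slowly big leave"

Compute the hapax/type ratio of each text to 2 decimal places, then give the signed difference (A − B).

-0.16

A: hapax=6, V=20, ratio=0.30
B: hapax=12, V=26, ratio=0.46
Difference = 0.30 − 0.46 = -0.16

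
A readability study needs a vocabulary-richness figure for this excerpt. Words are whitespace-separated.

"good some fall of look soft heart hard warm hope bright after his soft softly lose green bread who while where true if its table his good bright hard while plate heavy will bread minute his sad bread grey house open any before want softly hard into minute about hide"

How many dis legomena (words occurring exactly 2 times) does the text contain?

6

Frequencies: hard:3, his:3, bread:3, good:2, soft:2, bright:2, softly:2, while:2, minute:2, some:1, fall:1, of:1, look:1, heart:1, warm:1, hope:1, after:1, lose:1, green:1, who:1, … (18 more, each freq 1)
Words with frequency 2: bright, good, minute, soft, softly, while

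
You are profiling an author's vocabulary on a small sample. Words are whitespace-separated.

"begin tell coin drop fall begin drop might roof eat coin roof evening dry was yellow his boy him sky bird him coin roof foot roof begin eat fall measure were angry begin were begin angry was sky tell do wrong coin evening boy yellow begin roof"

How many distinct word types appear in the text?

Distinct types: {angry, begin, bird, boy, coin, do, drop, dry, eat, evening, fall, foot, him, his, measure, might, roof, sky, tell, was, were, wrong, yellow}
V = 23

23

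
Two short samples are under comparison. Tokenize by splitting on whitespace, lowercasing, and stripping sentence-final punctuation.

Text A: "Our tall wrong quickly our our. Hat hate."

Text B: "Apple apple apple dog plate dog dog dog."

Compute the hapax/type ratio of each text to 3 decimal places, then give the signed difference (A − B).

0.500

A: hapax=5, V=6, ratio=0.833
B: hapax=1, V=3, ratio=0.333
Difference = 0.833 − 0.333 = 0.500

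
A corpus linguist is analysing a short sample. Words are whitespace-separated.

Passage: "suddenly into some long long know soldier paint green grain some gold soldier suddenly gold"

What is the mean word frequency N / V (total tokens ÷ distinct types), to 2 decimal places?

1.50

N = 15 tokens, V = 10 types.
Mean frequency = N / V = 15 / 10 = 1.50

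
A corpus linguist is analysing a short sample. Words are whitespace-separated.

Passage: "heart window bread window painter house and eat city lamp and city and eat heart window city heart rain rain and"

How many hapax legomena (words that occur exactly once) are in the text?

Frequencies: and:4, heart:3, window:3, city:3, eat:2, rain:2, bread:1, painter:1, house:1, lamp:1
Hapax (freq=1): bread, house, lamp, painter

4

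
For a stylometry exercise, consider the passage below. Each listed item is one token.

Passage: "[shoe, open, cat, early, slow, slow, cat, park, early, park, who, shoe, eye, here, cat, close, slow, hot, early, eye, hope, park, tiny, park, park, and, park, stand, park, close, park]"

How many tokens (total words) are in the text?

Tokens: shoe, open, cat, early, slow, slow, cat, park, early, park, who, shoe, eye, here, cat, close, slow, hot, early, eye, hope, park, tiny, park, park, and, park, stand, park, close, park
N = 31

31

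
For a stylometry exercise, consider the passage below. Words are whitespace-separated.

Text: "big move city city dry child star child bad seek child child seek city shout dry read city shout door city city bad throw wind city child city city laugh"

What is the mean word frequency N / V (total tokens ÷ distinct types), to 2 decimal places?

2.14

N = 30 tokens, V = 14 types.
Mean frequency = N / V = 30 / 14 = 2.14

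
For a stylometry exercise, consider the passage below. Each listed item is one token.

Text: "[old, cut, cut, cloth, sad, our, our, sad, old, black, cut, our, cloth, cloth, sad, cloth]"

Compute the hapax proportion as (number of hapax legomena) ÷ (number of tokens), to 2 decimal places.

0.06

Frequencies: cloth:4, cut:3, sad:3, our:3, old:2, black:1
Hapax count = 1; token count = 16.
Ratio = 1 / 16 = 0.06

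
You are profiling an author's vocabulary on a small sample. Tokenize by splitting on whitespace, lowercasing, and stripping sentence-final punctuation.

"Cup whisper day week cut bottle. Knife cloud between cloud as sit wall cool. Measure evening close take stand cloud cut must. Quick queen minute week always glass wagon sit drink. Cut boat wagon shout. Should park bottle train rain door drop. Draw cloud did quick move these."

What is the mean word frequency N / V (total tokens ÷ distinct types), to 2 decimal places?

N = 48 tokens, V = 38 types.
Mean frequency = N / V = 48 / 38 = 1.26

1.26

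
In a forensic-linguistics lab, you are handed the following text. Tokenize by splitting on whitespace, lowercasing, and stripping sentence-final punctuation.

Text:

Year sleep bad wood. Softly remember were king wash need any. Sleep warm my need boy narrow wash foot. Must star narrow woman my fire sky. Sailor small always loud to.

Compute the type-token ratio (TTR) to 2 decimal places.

N = 31 tokens, V = 26 types.
TTR = V / N = 26 / 31 = 0.84

0.84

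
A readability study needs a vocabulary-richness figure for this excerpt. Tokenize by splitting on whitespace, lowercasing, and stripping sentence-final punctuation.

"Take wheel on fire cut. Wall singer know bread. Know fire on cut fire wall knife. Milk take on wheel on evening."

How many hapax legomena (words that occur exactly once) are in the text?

Frequencies: on:4, fire:3, take:2, wheel:2, cut:2, wall:2, know:2, singer:1, bread:1, knife:1, milk:1, evening:1
Hapax (freq=1): bread, evening, knife, milk, singer

5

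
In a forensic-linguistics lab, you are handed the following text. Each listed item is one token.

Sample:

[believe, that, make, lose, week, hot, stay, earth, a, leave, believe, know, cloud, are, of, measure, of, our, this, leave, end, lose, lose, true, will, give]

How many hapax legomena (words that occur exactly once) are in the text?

Frequencies: lose:3, believe:2, leave:2, of:2, that:1, make:1, week:1, hot:1, stay:1, earth:1, a:1, know:1, cloud:1, are:1, measure:1, our:1, this:1, end:1, true:1, will:1, … (1 more, each freq 1)
Hapax (freq=1): a, are, cloud, earth, end, give, hot, know, make, measure, our, stay, that, this, true, week, will

17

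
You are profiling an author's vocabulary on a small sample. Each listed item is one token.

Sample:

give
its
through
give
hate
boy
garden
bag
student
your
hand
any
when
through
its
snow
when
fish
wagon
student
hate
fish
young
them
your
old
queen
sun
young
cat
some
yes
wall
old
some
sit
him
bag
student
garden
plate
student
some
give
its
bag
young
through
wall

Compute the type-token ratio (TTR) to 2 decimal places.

N = 49 tokens, V = 27 types.
TTR = V / N = 27 / 49 = 0.55

0.55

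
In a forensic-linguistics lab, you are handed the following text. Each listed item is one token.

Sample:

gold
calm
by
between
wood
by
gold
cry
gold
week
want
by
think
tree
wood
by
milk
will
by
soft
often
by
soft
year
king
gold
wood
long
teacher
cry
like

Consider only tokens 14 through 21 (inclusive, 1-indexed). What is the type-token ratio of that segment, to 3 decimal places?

Segment tokens 14–21: tree, wood, by, milk, will, by, soft, often
Segment N = 8, segment V = 7.
TTR = 7 / 8 = 0.875

0.875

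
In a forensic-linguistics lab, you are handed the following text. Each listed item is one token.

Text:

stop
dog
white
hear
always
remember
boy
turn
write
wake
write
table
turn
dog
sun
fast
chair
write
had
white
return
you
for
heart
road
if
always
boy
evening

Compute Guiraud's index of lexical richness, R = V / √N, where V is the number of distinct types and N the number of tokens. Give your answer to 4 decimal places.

N = 29, V = 22.
√N = 5.385165
R = 22 / 5.385165 = 4.0853

4.0853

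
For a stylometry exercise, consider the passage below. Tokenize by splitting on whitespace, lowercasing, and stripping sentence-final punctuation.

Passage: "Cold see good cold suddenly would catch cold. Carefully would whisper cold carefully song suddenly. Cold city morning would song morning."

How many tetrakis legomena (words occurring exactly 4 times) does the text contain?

Frequencies: cold:5, would:3, suddenly:2, carefully:2, song:2, morning:2, see:1, good:1, catch:1, whisper:1, city:1
Words with frequency 4: (none)

0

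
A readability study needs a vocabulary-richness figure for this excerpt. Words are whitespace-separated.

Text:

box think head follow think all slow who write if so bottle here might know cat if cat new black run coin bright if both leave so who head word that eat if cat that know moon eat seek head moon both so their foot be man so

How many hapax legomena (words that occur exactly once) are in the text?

Frequencies: if:4, so:4, head:3, cat:3, think:2, who:2, know:2, both:2, that:2, eat:2, moon:2, box:1, follow:1, all:1, slow:1, write:1, bottle:1, here:1, might:1, new:1, … (11 more, each freq 1)
Hapax (freq=1): all, be, black, bottle, box, bright, coin, follow, foot, here, leave, man, might, new, run, seek, slow, their, word, write

20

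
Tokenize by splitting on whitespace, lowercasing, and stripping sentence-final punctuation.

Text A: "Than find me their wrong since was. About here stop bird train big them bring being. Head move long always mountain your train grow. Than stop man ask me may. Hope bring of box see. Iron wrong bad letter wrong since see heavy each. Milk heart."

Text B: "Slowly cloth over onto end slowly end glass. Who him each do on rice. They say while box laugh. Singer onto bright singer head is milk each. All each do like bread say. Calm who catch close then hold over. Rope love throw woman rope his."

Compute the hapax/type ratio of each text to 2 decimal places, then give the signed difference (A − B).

A: hapax=29, V=37, ratio=0.78
B: hapax=25, V=35, ratio=0.71
Difference = 0.78 − 0.71 = 0.07

0.07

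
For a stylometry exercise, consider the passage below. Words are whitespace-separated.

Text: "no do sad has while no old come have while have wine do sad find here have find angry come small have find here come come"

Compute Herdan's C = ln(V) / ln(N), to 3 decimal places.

N = 26, V = 13.
ln(V) = 2.564949, ln(N) = 3.258097
C = 2.564949 / 3.258097 = 0.787

0.787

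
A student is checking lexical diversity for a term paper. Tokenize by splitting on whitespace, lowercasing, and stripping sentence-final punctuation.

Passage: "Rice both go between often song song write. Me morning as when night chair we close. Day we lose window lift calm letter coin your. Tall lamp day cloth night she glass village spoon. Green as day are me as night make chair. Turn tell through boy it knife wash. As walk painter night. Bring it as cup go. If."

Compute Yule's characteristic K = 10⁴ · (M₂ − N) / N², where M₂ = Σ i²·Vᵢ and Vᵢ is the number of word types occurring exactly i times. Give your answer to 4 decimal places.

138.8889

Frequencies: as:5, night:4, day:3, go:2, song:2, me:2, chair:2, we:2, it:2, rice:1, both:1, between:1, often:1, write:1, morning:1, when:1, close:1, lose:1, window:1, lift:1, … (25 more, each freq 1)
N = 60. Frequency spectrum: V_1=36, V_2=6, V_3=1, V_4=1, V_5=1
M₂ = 1²·36 + 2²·6 + 3²·1 + 4²·1 + 5²·1 = 110
K = 10000 × (110 − 60) / 60² = 138.8889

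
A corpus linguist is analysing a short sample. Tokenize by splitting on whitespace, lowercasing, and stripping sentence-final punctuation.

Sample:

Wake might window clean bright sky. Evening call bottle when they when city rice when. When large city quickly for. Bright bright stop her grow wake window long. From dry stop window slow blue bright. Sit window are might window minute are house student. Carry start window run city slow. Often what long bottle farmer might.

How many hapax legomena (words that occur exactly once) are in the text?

Frequencies: window:6, bright:4, when:4, might:3, city:3, wake:2, bottle:2, stop:2, long:2, slow:2, are:2, clean:1, sky:1, evening:1, call:1, they:1, rice:1, large:1, quickly:1, for:1, … (15 more, each freq 1)
Hapax (freq=1): blue, call, carry, clean, dry, evening, farmer, for, from, grow, her, house, large, minute, often, quickly, rice, run, sit, sky, start, student, they, what

24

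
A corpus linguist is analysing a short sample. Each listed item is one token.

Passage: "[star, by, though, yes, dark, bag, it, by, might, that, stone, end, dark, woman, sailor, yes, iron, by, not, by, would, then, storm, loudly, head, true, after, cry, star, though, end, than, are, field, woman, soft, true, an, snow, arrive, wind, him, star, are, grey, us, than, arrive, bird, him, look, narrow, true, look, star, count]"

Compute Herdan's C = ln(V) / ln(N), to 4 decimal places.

0.9037

N = 56, V = 38.
ln(V) = 3.637586, ln(N) = 4.025352
C = 3.637586 / 4.025352 = 0.9037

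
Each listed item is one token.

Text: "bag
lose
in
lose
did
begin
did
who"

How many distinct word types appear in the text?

6

Distinct types: {bag, begin, did, in, lose, who}
V = 6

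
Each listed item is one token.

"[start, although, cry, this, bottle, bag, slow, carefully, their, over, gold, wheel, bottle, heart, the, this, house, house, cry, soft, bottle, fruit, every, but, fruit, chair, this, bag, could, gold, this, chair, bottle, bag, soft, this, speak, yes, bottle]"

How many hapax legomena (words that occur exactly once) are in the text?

Frequencies: this:5, bottle:5, bag:3, cry:2, gold:2, house:2, soft:2, fruit:2, chair:2, start:1, although:1, slow:1, carefully:1, their:1, over:1, wheel:1, heart:1, the:1, every:1, but:1, … (3 more, each freq 1)
Hapax (freq=1): although, but, carefully, could, every, heart, over, slow, speak, start, the, their, wheel, yes

14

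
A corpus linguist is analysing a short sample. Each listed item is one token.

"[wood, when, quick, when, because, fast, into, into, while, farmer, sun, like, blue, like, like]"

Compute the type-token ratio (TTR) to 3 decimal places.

0.733

N = 15 tokens, V = 11 types.
TTR = V / N = 11 / 15 = 0.733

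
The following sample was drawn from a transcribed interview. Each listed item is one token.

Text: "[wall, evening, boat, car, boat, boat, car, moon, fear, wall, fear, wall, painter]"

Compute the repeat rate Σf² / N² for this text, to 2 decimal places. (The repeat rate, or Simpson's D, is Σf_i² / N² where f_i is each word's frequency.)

0.17

Frequencies: wall:3, boat:3, car:2, fear:2, evening:1, moon:1, painter:1
Σf² = 29; N² = 169
Repeat rate = 29 / 169 = 0.17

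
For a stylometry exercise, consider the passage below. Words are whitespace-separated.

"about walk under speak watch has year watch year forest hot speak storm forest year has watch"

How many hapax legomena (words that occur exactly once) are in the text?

5

Frequencies: watch:3, year:3, speak:2, has:2, forest:2, about:1, walk:1, under:1, hot:1, storm:1
Hapax (freq=1): about, hot, storm, under, walk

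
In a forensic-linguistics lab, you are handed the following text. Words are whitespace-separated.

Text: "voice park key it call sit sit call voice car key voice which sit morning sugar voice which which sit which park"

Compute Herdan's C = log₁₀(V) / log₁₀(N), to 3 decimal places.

0.745

N = 22, V = 10.
log₁₀(V) = 1.000000, log₁₀(N) = 1.342423
C = 1.000000 / 1.342423 = 0.745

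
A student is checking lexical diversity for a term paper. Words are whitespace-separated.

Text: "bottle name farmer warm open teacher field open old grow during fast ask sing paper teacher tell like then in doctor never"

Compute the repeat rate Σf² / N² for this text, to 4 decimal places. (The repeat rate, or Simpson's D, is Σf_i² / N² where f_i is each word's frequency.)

0.0537

Frequencies: open:2, teacher:2, bottle:1, name:1, farmer:1, warm:1, field:1, old:1, grow:1, during:1, fast:1, ask:1, sing:1, paper:1, tell:1, like:1, then:1, in:1, doctor:1, never:1
Σf² = 26; N² = 484
Repeat rate = 26 / 484 = 0.0537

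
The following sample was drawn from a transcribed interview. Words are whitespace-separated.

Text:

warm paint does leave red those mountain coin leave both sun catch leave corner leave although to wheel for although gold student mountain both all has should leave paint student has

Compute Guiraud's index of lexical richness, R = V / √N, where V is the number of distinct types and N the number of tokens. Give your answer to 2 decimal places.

3.77

N = 31, V = 21.
√N = 5.567764
R = 21 / 5.567764 = 3.77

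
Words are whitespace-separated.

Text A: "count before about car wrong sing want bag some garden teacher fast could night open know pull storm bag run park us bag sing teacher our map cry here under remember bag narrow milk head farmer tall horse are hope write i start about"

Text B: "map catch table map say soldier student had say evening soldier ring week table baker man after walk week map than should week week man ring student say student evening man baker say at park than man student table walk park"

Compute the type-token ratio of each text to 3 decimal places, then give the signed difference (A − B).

TTR(A) = 38/44 = 0.864
TTR(B) = 18/41 = 0.439
Difference = 0.864 − 0.439 = 0.425

0.425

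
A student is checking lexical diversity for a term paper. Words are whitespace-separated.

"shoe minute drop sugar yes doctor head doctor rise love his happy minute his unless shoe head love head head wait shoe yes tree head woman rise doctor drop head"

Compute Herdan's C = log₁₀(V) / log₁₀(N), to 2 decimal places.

0.80

N = 30, V = 15.
log₁₀(V) = 1.176091, log₁₀(N) = 1.477121
C = 1.176091 / 1.477121 = 0.80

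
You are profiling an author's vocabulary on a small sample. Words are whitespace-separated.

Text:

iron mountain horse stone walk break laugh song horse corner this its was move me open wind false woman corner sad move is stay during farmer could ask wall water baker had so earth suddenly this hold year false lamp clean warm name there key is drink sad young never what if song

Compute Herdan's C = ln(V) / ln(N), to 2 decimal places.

N = 53, V = 45.
ln(V) = 3.806662, ln(N) = 3.970292
C = 3.806662 / 3.970292 = 0.96

0.96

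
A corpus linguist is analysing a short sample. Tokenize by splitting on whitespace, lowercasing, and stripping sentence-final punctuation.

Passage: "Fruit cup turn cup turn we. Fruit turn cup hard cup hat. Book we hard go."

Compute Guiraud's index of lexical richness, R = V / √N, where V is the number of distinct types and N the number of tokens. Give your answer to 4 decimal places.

2.0000

N = 16, V = 8.
√N = 4.000000
R = 8 / 4.000000 = 2.0000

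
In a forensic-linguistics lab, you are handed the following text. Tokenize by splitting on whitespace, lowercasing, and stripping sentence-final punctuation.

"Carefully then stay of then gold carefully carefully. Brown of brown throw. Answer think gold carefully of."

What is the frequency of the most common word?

Frequencies: carefully:4, of:3, then:2, gold:2, brown:2, stay:1, throw:1, answer:1, think:1
Most common: 'carefully' with frequency 4.

4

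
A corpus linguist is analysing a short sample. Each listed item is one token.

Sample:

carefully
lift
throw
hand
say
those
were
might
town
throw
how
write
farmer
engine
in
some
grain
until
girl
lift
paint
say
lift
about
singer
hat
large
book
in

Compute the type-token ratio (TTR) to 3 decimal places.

0.828

N = 29 tokens, V = 24 types.
TTR = V / N = 24 / 29 = 0.828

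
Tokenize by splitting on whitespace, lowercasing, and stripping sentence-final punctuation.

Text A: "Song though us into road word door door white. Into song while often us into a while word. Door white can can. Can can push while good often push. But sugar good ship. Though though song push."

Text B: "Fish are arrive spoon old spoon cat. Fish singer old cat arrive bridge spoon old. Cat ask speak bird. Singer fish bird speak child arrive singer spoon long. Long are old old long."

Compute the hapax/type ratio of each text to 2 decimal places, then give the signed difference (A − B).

0.06

A: hapax=5, V=17, ratio=0.29
B: hapax=3, V=13, ratio=0.23
Difference = 0.29 − 0.23 = 0.06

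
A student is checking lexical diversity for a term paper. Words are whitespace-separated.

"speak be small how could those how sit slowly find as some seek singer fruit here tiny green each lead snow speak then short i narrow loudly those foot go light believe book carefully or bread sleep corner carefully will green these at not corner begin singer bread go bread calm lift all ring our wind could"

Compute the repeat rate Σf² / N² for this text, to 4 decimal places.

0.0249

Frequencies: bread:3, speak:2, how:2, could:2, those:2, singer:2, green:2, go:2, carefully:2, corner:2, be:1, small:1, sit:1, slowly:1, find:1, as:1, some:1, seek:1, fruit:1, here:1, … (26 more, each freq 1)
Σf² = 81; N² = 3249
Repeat rate = 81 / 3249 = 0.0249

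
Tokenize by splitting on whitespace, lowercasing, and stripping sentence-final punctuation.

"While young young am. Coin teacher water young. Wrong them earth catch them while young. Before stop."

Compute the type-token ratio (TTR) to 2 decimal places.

N = 17 tokens, V = 12 types.
TTR = V / N = 12 / 17 = 0.71

0.71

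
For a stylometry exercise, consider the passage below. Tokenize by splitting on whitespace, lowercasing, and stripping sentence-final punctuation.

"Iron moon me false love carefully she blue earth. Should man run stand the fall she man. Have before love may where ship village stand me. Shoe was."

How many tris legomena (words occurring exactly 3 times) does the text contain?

0

Frequencies: me:2, love:2, she:2, man:2, stand:2, iron:1, moon:1, false:1, carefully:1, blue:1, earth:1, should:1, run:1, the:1, fall:1, have:1, before:1, may:1, where:1, ship:1, … (3 more, each freq 1)
Words with frequency 3: (none)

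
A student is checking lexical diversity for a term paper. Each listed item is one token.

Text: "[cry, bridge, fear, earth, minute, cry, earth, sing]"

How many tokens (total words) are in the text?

8

Tokens: cry, bridge, fear, earth, minute, cry, earth, sing
N = 8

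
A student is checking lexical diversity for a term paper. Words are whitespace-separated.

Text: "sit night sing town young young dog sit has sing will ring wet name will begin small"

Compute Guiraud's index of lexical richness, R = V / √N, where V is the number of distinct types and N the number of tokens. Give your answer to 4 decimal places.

3.1530

N = 17, V = 13.
√N = 4.123106
R = 13 / 4.123106 = 3.1530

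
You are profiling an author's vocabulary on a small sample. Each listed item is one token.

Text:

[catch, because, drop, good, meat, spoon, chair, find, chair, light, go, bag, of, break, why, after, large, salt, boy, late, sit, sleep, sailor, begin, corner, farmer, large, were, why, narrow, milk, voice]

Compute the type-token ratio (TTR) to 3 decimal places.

N = 32 tokens, V = 29 types.
TTR = V / N = 29 / 32 = 0.906

0.906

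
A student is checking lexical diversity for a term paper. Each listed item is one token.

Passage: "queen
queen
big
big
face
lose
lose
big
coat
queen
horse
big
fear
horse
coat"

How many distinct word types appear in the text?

Distinct types: {big, coat, face, fear, horse, lose, queen}
V = 7

7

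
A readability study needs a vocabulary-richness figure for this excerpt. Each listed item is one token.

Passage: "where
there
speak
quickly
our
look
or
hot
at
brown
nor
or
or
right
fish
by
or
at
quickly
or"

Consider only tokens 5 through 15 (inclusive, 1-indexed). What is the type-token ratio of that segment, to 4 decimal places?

Segment tokens 5–15: our, look, or, hot, at, brown, nor, or, or, right, fish
Segment N = 11, segment V = 9.
TTR = 9 / 11 = 0.8182

0.8182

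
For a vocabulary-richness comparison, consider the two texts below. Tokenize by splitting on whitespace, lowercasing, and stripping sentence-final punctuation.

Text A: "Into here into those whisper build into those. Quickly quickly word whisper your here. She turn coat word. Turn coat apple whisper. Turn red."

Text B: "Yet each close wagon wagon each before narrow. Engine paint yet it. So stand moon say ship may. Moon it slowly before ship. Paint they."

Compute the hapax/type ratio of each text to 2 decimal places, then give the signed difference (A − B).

A: hapax=5, V=13, ratio=0.38
B: hapax=9, V=17, ratio=0.53
Difference = 0.38 − 0.53 = -0.15

-0.15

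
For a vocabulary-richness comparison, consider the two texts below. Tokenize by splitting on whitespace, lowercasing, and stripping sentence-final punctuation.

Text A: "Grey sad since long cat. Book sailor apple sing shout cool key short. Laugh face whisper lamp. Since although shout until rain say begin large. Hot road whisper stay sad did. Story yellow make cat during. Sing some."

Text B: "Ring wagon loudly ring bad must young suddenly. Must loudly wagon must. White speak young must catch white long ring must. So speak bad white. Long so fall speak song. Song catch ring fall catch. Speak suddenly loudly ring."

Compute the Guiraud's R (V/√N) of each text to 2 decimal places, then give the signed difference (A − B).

A: V=32, N=38, R=5.19
B: V=14, N=39, R=2.24
Difference = 5.19 − 2.24 = 2.95

2.95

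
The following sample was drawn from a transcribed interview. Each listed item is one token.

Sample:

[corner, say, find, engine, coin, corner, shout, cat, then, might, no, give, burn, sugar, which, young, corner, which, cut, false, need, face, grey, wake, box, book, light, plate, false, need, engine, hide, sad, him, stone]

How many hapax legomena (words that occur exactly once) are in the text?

Frequencies: corner:3, engine:2, which:2, false:2, need:2, say:1, find:1, coin:1, shout:1, cat:1, then:1, might:1, no:1, give:1, burn:1, sugar:1, young:1, cut:1, face:1, grey:1, … (9 more, each freq 1)
Hapax (freq=1): book, box, burn, cat, coin, cut, face, find, give, grey, hide, him, light, might, no, plate, sad, say, shout, stone, sugar, then, wake, young

24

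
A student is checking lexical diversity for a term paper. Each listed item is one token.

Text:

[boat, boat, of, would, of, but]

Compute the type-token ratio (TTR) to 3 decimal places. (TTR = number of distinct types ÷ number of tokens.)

0.667

N = 6 tokens, V = 4 types.
TTR = V / N = 4 / 6 = 0.667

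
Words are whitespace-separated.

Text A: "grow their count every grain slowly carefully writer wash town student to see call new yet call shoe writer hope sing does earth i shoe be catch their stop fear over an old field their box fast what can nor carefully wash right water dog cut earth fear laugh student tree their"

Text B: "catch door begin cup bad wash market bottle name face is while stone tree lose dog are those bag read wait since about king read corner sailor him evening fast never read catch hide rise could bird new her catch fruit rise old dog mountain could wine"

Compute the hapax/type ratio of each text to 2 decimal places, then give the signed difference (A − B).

A: hapax=32, V=41, ratio=0.78
B: hapax=35, V=40, ratio=0.88
Difference = 0.78 − 0.88 = -0.10

-0.10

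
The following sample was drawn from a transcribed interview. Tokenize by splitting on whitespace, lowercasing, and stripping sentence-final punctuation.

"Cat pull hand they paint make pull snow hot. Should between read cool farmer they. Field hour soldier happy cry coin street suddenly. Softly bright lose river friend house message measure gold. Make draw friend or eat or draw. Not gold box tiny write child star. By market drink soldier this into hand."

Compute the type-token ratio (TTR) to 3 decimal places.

0.830

N = 53 tokens, V = 44 types.
TTR = V / N = 44 / 53 = 0.830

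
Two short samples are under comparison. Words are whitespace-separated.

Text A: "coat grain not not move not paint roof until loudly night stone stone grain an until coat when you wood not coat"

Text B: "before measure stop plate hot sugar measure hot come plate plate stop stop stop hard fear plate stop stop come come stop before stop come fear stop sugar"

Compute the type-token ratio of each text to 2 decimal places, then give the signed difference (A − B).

0.32

TTR(A) = 14/22 = 0.64
TTR(B) = 9/28 = 0.32
Difference = 0.64 − 0.32 = 0.32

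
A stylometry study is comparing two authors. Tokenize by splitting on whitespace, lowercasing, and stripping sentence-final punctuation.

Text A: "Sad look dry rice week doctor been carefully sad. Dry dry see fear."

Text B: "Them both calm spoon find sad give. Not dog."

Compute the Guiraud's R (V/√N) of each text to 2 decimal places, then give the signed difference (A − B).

-0.23

A: V=10, N=13, R=2.77
B: V=9, N=9, R=3.00
Difference = 2.77 − 3.00 = -0.23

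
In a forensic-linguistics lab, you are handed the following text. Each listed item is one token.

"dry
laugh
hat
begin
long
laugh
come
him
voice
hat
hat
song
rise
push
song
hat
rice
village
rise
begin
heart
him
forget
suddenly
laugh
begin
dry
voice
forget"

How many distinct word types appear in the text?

16

Distinct types: {begin, come, dry, forget, hat, heart, him, laugh, long, push, rice, rise, song, suddenly, village, voice}
V = 16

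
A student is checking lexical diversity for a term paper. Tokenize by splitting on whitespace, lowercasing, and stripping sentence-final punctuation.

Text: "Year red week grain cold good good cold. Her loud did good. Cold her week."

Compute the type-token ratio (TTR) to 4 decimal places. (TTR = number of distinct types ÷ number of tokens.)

N = 15 tokens, V = 9 types.
TTR = V / N = 9 / 15 = 0.6000

0.6000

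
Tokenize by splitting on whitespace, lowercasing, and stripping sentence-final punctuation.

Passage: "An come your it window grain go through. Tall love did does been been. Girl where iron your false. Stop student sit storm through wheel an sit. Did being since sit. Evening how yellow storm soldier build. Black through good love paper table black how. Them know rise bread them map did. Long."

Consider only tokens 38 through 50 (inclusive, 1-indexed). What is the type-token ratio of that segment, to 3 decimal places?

0.846

Segment tokens 38–50: black, through, good, love, paper, table, black, how, them, know, rise, bread, them
Segment N = 13, segment V = 11.
TTR = 11 / 13 = 0.846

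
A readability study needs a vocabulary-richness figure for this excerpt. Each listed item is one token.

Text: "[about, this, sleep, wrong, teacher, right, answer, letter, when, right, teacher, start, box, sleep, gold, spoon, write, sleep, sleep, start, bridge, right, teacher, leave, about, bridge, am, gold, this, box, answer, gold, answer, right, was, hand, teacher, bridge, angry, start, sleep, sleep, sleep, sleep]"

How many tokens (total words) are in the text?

Tokens: about, this, sleep, wrong, teacher, right, answer, letter, when, right, teacher, start, box, sleep, gold, spoon, write, sleep, sleep, start, bridge, right, teacher, leave, about, bridge, am, gold, this, box, answer, gold, answer, right, was, hand, teacher, bridge, angry, start, sleep, sleep, sleep, sleep
N = 44

44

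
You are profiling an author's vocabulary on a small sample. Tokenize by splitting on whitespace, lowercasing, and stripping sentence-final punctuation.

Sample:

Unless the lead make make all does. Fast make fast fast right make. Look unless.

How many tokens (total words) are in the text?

15

Tokens: unless, the, lead, make, make, all, does, fast, make, fast, fast, right, make, look, unless
N = 15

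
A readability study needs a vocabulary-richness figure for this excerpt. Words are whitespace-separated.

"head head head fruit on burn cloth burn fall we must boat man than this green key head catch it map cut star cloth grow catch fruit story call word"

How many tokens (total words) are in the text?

30

Tokens: head, head, head, fruit, on, burn, cloth, burn, fall, we, must, boat, man, than, this, green, key, head, catch, it, map, cut, star, cloth, grow, catch, fruit, story, call, word
N = 30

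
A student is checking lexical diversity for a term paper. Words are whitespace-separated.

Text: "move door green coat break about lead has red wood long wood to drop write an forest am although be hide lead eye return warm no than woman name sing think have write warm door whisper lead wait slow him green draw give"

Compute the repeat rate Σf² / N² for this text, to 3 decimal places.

Frequencies: lead:3, door:2, green:2, wood:2, write:2, warm:2, move:1, coat:1, break:1, about:1, has:1, red:1, long:1, to:1, drop:1, an:1, forest:1, am:1, although:1, be:1, … (16 more, each freq 1)
Σf² = 59; N² = 1849
Repeat rate = 59 / 1849 = 0.032

0.032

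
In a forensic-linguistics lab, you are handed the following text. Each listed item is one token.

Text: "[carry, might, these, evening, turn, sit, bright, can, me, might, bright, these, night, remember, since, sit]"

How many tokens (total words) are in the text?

16

Tokens: carry, might, these, evening, turn, sit, bright, can, me, might, bright, these, night, remember, since, sit
N = 16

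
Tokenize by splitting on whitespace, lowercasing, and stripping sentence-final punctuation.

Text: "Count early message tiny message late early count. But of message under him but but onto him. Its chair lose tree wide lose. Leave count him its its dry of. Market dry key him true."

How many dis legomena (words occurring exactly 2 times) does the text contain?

Frequencies: him:4, count:3, message:3, but:3, its:3, early:2, of:2, lose:2, dry:2, tiny:1, late:1, under:1, onto:1, chair:1, tree:1, wide:1, leave:1, market:1, key:1, true:1
Words with frequency 2: dry, early, lose, of

4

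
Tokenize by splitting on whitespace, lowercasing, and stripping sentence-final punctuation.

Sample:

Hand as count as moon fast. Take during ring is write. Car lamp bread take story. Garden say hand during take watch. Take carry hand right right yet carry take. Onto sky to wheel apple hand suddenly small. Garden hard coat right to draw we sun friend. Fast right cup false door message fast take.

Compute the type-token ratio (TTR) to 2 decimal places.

0.67

N = 55 tokens, V = 37 types.
TTR = V / N = 37 / 55 = 0.67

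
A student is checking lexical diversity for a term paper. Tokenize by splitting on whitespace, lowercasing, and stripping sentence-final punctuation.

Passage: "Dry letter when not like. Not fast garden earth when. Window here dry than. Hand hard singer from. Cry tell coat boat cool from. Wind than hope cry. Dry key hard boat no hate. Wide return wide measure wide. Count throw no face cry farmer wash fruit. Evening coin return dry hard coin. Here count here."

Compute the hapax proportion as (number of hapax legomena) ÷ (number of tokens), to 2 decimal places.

0.39

Frequencies: dry:4, here:3, hard:3, cry:3, wide:3, when:2, not:2, than:2, from:2, boat:2, no:2, return:2, count:2, coin:2, letter:1, like:1, fast:1, garden:1, earth:1, window:1, … (16 more, each freq 1)
Hapax count = 22; token count = 56.
Ratio = 22 / 56 = 0.39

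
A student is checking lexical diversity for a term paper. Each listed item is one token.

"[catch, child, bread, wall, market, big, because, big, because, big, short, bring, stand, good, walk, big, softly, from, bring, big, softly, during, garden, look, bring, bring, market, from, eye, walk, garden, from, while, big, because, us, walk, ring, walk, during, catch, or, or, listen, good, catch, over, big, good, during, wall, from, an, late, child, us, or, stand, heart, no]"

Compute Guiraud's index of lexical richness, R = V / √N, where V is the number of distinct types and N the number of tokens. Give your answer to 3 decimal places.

3.615

N = 60, V = 28.
√N = 7.745967
R = 28 / 7.745967 = 3.615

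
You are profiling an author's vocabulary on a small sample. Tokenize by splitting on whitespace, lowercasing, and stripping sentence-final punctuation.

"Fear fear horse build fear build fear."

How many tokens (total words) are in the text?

7

Tokens: fear, fear, horse, build, fear, build, fear
N = 7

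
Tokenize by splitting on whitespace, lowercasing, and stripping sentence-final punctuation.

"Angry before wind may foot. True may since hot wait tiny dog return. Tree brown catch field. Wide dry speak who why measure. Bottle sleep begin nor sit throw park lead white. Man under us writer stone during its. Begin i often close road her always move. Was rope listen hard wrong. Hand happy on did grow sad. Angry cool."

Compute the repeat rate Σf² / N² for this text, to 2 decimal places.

0.02

Frequencies: angry:2, may:2, begin:2, before:1, wind:1, foot:1, true:1, since:1, hot:1, wait:1, tiny:1, dog:1, return:1, tree:1, brown:1, catch:1, field:1, wide:1, dry:1, speak:1, … (37 more, each freq 1)
Σf² = 66; N² = 3600
Repeat rate = 66 / 3600 = 0.02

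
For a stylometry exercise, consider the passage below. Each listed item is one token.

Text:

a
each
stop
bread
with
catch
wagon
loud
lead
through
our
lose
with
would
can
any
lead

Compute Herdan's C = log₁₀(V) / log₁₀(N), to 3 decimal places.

0.956

N = 17, V = 15.
log₁₀(V) = 1.176091, log₁₀(N) = 1.230449
C = 1.176091 / 1.230449 = 0.956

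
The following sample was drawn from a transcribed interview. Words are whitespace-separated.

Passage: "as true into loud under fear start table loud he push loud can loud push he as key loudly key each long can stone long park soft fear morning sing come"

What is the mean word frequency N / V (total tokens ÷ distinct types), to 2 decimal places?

1.48

N = 31 tokens, V = 21 types.
Mean frequency = N / V = 31 / 21 = 1.48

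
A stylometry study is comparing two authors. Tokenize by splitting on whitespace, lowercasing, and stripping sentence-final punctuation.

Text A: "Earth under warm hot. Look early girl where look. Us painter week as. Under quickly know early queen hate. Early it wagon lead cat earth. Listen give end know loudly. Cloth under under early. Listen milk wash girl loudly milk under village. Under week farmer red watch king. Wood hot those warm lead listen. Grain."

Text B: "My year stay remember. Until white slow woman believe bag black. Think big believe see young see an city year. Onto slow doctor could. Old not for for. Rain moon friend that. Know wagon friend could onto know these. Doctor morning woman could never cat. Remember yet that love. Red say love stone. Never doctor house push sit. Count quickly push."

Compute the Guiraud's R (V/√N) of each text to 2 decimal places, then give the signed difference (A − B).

-0.79

A: V=35, N=55, R=4.72
B: V=43, N=61, R=5.51
Difference = 4.72 − 5.51 = -0.79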